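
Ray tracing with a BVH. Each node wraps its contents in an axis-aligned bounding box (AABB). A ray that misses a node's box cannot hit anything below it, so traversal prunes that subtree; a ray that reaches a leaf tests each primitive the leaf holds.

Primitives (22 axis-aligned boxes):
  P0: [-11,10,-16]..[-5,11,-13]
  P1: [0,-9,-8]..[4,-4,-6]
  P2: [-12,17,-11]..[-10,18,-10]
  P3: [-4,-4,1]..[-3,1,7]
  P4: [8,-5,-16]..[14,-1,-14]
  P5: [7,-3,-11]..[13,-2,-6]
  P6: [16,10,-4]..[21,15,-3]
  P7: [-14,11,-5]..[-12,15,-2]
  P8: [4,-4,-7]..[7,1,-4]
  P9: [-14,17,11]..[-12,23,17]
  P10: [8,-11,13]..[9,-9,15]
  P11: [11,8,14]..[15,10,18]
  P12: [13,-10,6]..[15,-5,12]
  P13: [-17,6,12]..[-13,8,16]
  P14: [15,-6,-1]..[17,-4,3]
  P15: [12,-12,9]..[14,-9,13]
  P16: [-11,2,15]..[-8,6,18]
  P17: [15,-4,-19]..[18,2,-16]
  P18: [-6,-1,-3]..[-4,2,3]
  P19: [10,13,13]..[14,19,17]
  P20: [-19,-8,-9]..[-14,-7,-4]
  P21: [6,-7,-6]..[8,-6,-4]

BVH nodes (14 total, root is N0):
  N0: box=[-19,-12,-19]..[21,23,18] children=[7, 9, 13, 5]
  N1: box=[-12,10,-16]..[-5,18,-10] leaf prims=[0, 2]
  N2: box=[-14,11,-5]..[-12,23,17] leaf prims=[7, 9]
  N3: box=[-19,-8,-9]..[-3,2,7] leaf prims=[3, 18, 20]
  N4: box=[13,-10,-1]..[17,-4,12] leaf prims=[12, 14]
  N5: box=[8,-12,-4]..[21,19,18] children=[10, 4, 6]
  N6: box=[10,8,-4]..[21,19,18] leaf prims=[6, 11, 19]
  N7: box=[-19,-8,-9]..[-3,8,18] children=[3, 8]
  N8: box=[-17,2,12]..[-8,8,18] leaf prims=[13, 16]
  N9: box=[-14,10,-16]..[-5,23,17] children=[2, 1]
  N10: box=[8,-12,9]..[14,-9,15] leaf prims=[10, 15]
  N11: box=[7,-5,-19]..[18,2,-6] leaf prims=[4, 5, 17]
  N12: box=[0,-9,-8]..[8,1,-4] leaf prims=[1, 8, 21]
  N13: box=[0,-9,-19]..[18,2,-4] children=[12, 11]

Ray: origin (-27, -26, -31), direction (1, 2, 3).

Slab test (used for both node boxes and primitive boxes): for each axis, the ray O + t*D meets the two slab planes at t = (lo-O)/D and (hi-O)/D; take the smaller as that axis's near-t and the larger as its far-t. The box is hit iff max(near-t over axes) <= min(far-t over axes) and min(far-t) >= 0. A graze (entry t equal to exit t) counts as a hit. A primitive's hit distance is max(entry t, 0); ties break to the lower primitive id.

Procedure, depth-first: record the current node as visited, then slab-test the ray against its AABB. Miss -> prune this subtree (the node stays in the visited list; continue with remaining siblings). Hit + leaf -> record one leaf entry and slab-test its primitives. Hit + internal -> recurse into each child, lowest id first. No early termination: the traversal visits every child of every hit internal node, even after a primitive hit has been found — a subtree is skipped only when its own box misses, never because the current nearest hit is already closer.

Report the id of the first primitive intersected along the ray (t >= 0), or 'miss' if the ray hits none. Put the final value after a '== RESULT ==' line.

Trace the traversal:
N0 x:[8,48] y:[7,49/2] z:[4,49/3] -> hit [8,49/3], descend [5, 7, 9, 13]
  N5 x:[35,48] y:[7,45/2] z:[9,49/3] -> miss, prune
  N7 x:[8,24] y:[9,17] z:[22/3,49/3] -> hit [9,49/3], descend [3, 8]
    N3 x:[8,24] y:[9,14] z:[22/3,38/3] -> hit [9,38/3] leaf, test {P3(miss), P18(miss), P20@t=9}
    N8 x:[10,19] y:[14,17] z:[43/3,49/3] -> hit [43/3,49/3] leaf, test {P13(miss), P16@t=16}
  N9 x:[13,22] y:[18,49/2] z:[5,16] -> miss, prune
  N13 x:[27,45] y:[17/2,14] z:[4,9] -> miss, prune

order=[0, 5, 7, 3, 8, 9, 13]  |boxes|=7  |leaves|=2  hit=P20

== RESULT ==
20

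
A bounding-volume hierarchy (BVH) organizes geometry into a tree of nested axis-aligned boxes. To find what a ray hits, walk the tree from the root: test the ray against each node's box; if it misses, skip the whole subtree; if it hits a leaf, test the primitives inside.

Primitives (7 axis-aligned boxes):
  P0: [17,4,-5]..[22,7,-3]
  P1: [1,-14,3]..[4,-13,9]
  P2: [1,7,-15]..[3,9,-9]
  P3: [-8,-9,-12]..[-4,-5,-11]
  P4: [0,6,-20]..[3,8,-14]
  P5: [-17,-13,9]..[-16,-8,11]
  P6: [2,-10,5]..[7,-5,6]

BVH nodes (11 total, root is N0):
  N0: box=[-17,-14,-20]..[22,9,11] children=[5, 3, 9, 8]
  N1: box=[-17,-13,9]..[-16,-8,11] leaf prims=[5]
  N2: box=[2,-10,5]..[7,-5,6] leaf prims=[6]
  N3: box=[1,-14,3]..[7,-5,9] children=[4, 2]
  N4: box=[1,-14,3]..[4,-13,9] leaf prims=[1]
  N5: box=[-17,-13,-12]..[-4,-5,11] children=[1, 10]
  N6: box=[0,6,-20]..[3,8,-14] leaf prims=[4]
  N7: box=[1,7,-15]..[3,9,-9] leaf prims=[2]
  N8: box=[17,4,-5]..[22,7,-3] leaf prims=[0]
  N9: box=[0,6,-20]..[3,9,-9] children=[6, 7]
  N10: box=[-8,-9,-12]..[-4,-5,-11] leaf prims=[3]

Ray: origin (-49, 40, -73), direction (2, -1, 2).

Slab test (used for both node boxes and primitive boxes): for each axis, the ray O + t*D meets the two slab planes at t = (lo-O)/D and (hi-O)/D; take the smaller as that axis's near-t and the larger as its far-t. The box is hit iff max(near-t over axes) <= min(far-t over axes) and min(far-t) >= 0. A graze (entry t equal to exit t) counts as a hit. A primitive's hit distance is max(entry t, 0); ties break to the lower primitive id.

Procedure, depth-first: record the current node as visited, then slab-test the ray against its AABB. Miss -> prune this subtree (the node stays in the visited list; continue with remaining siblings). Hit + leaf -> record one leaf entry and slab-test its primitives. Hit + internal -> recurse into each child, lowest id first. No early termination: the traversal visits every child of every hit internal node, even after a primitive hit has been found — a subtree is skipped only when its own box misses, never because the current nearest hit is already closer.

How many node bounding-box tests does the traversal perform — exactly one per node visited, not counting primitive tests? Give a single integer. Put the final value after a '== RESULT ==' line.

Walk:
N0 x:[16,71/2] y:[31,54] z:[53/2,42] -> hit [31,71/2], descend [3, 5, 8, 9]
  N3 x:[25,28] y:[45,54] z:[38,41] -> miss, prune
  N5 x:[16,45/2] y:[45,53] z:[61/2,42] -> miss, prune
  N8 x:[33,71/2] y:[33,36] z:[34,35] -> hit [34,35] leaf, test {P0@t=34}
  N9 x:[49/2,26] y:[31,34] z:[53/2,32] -> miss, prune

order=[0, 3, 5, 8, 9]  |boxes|=5  |leaves|=1  hit=P0

== RESULT ==
5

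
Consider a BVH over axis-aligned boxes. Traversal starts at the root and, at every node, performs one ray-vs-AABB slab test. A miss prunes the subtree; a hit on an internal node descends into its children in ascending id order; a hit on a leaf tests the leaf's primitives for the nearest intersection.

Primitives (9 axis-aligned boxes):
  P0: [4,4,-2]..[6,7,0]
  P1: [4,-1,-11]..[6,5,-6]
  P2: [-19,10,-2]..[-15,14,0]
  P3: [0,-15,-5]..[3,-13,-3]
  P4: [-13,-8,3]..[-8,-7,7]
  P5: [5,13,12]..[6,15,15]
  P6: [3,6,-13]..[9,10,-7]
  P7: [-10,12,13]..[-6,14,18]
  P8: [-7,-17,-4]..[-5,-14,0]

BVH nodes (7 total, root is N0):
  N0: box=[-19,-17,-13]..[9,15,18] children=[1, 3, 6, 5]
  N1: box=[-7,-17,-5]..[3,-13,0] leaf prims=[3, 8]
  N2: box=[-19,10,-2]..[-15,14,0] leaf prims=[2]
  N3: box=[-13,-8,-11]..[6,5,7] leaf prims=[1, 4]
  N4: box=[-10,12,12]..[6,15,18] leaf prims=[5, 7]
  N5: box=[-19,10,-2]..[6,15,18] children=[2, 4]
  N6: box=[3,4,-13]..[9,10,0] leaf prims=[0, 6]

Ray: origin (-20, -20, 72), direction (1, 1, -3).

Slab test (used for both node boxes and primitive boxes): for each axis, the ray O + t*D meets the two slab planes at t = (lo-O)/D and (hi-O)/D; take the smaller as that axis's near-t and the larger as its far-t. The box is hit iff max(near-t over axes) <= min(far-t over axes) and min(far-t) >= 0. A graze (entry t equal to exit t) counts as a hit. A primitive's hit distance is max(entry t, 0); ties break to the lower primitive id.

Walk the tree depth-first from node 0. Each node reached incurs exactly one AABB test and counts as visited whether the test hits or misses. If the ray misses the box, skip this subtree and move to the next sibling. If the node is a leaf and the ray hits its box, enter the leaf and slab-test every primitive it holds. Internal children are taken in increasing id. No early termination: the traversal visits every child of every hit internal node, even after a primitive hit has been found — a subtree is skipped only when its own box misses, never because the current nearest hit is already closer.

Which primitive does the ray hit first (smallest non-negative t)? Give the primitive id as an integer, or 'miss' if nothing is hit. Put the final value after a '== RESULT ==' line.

Traverse from the root:
N0 x:[1,29] y:[3,35] z:[18,85/3] -> hit [18,85/3], descend [1, 3, 5, 6]
  N1 x:[13,23] y:[3,7] z:[24,77/3] -> miss, prune
  N3 x:[7,26] y:[12,25] z:[65/3,83/3] -> hit [65/3,25] leaf, test {P1(miss), P4(miss)}
  N5 x:[1,26] y:[30,35] z:[18,74/3] -> miss, prune
  N6 x:[23,29] y:[24,30] z:[24,85/3] -> hit [24,85/3] leaf, test {P0@t=24, P6@t=79/3}

Visited [0, 1, 3, 5, 6]. Tests: 5 box, 2 leaf. Nearest: P0.

== RESULT ==
0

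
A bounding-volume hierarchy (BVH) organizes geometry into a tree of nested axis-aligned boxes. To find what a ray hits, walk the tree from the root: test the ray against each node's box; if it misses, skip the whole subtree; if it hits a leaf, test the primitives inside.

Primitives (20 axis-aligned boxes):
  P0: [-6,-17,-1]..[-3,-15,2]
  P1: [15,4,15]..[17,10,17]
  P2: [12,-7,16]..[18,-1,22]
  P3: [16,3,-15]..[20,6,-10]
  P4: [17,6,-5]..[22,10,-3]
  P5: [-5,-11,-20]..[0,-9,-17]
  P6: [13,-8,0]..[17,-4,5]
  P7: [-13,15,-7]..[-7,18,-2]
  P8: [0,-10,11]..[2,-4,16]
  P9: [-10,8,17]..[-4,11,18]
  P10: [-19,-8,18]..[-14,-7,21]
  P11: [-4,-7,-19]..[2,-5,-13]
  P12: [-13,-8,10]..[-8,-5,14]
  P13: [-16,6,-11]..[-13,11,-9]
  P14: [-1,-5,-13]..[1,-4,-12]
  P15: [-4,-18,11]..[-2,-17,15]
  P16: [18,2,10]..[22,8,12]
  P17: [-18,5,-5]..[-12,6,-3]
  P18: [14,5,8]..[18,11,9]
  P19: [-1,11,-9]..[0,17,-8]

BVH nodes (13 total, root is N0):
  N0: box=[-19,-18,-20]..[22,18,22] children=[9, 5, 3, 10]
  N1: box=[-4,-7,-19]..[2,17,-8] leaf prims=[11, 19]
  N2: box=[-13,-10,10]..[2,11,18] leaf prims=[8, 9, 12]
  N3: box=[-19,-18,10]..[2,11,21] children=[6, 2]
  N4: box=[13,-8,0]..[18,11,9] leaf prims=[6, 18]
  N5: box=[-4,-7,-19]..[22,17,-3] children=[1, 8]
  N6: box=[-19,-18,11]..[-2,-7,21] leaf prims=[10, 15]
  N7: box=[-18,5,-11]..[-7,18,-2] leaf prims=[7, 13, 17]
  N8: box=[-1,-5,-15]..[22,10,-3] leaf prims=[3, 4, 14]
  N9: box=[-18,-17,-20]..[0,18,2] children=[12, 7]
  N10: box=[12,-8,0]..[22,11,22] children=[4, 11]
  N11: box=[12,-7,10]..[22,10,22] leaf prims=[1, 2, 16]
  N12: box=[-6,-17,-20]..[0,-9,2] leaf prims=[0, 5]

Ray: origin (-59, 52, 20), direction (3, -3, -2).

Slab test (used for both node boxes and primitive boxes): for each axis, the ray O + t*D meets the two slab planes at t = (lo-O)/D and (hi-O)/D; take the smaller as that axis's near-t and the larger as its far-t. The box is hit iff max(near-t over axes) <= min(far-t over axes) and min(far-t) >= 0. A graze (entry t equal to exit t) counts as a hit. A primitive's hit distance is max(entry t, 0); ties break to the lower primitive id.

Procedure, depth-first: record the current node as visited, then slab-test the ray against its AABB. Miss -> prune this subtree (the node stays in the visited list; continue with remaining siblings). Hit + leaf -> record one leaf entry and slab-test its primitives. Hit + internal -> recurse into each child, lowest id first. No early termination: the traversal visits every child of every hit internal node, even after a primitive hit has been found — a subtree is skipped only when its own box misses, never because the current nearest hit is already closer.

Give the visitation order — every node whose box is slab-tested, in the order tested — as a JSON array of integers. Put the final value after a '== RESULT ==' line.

Walk:
N0 x:[40/3,27] y:[34/3,70/3] z:[-1,20] -> hit [40/3,20], descend [3, 5, 9, 10]
  N3 x:[40/3,61/3] y:[41/3,70/3] z:[-1/2,5] -> miss, prune
  N5 x:[55/3,27] y:[35/3,59/3] z:[23/2,39/2] -> hit [55/3,39/2], descend [1, 8]
    N1 x:[55/3,61/3] y:[35/3,59/3] z:[14,39/2] -> hit [55/3,39/2] leaf, test {P11@t=19, P19(miss)}
    N8 x:[58/3,27] y:[14,19] z:[23/2,35/2] -> miss, prune
  N9 x:[41/3,59/3] y:[34/3,23] z:[9,20] -> hit [41/3,59/3], descend [7, 12]
    N7 x:[41/3,52/3] y:[34/3,47/3] z:[11,31/2] -> hit [41/3,31/2] leaf, test {P7(miss), P13@t=29/2, P17(miss)}
    N12 x:[53/3,59/3] y:[61/3,23] z:[9,20] -> miss, prune
  N10 x:[71/3,27] y:[41/3,20] z:[-1,10] -> miss, prune

9 AABB tests over nodes [0, 3, 5, 1, 8, 9, 7, 12, 10]; 2 leaves entered; closest P13.

== RESULT ==
[0, 3, 5, 1, 8, 9, 7, 12, 10]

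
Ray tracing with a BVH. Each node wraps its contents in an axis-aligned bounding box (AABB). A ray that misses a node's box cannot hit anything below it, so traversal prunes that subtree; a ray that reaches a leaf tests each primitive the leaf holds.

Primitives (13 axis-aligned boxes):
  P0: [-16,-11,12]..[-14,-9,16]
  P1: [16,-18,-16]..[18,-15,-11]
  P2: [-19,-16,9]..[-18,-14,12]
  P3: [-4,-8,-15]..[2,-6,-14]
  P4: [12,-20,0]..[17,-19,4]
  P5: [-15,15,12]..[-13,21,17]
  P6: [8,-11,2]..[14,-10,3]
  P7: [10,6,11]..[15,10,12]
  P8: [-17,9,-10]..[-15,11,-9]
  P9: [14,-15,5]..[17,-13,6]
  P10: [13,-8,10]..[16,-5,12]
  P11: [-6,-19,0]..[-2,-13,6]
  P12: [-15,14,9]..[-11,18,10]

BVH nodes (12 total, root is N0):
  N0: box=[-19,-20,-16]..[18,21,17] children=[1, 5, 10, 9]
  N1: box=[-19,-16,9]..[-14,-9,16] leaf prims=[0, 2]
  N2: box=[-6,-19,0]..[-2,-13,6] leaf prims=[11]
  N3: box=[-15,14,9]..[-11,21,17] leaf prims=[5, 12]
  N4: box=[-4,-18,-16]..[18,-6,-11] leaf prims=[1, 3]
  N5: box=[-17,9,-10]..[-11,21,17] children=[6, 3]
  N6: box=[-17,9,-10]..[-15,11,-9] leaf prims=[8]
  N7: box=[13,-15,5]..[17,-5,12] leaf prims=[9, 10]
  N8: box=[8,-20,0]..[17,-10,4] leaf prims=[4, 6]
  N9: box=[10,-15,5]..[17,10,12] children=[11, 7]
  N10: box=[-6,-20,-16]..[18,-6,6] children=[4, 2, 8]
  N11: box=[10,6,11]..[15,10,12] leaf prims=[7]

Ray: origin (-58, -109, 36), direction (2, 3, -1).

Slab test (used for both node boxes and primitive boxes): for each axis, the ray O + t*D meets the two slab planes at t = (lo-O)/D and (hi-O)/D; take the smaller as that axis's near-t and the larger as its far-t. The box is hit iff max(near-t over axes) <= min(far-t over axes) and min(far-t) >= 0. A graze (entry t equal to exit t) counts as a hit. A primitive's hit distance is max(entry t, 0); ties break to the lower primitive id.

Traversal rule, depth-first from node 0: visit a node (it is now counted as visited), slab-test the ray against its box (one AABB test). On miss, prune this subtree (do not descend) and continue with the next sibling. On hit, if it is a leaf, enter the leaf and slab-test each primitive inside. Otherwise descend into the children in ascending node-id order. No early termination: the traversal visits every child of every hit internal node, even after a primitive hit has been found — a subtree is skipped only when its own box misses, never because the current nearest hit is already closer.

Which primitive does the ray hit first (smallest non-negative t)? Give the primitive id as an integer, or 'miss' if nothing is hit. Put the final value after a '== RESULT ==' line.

Traverse from the root:
N0 x:[39/2,38] y:[89/3,130/3] z:[19,52] -> hit [89/3,38], descend [1, 5, 9, 10]
  N1 x:[39/2,22] y:[31,100/3] z:[20,27] -> miss, prune
  N5 x:[41/2,47/2] y:[118/3,130/3] z:[19,46] -> miss, prune
  N9 x:[34,75/2] y:[94/3,119/3] z:[24,31] -> miss, prune
  N10 x:[26,38] y:[89/3,103/3] z:[30,52] -> hit [30,103/3], descend [2, 4, 8]
    N2 x:[26,28] y:[30,32] z:[30,36] -> miss, prune
    N4 x:[27,38] y:[91/3,103/3] z:[47,52] -> miss, prune
    N8 x:[33,75/2] y:[89/3,33] z:[32,36] -> hit [33,33] leaf, test {P4(miss), P6@t=33}

order=[0, 1, 5, 9, 10, 2, 4, 8]  |boxes|=8  |leaves|=1  hit=P6

== RESULT ==
6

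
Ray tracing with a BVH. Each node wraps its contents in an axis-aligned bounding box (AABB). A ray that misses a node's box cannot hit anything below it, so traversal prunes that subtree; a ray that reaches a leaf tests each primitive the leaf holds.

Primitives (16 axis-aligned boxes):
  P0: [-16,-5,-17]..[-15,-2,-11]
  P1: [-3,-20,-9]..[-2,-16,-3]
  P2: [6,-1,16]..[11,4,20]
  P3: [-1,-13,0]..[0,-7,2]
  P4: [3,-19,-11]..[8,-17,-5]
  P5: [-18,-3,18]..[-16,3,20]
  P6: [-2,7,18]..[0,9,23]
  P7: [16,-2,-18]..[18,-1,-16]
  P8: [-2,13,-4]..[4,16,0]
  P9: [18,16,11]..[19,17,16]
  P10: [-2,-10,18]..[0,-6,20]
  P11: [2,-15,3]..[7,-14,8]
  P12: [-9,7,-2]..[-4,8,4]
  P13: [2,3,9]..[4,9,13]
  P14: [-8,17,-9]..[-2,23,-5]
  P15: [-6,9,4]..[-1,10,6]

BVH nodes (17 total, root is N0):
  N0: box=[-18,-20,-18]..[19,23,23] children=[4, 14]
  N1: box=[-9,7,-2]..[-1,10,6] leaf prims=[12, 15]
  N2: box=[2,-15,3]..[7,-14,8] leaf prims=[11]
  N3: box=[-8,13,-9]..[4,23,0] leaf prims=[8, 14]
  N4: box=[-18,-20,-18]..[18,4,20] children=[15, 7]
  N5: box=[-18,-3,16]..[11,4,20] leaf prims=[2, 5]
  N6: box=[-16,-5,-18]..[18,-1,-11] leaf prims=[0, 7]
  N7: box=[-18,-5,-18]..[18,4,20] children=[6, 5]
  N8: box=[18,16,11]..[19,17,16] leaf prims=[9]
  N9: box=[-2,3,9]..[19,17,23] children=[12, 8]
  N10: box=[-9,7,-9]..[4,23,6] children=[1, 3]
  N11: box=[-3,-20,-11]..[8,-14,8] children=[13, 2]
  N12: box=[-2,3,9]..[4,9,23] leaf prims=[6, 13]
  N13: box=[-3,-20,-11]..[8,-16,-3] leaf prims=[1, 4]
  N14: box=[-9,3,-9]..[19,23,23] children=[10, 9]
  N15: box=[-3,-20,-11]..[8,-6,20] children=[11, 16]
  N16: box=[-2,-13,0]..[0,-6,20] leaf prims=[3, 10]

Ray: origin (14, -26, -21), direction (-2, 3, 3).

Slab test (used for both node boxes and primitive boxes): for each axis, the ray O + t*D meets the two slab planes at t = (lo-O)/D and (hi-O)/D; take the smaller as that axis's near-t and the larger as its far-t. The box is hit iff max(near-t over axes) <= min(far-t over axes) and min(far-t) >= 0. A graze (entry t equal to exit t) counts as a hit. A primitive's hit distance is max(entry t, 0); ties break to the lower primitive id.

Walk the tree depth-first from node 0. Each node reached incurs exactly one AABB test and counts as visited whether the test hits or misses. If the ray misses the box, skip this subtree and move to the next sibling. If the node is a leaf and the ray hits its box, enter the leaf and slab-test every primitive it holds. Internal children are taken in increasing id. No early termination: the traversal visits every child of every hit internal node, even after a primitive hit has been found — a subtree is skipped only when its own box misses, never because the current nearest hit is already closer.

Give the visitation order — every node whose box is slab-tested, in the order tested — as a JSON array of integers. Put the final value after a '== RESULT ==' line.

Trace the traversal:
N0 x:[-5/2,16] y:[2,49/3] z:[1,44/3] -> hit [2,44/3], descend [4, 14]
  N4 x:[-2,16] y:[2,10] z:[1,41/3] -> hit [2,10], descend [7, 15]
    N7 x:[-2,16] y:[7,10] z:[1,41/3] -> hit [7,10], descend [5, 6]
      N5 x:[3/2,16] y:[23/3,10] z:[37/3,41/3] -> miss, prune
      N6 x:[-2,15] y:[7,25/3] z:[1,10/3] -> miss, prune
    N15 x:[3,17/2] y:[2,20/3] z:[10/3,41/3] -> hit [10/3,20/3], descend [11, 16]
      N11 x:[3,17/2] y:[2,4] z:[10/3,29/3] -> hit [10/3,4], descend [2, 13]
        N2 x:[7/2,6] y:[11/3,4] z:[8,29/3] -> miss, prune
        N13 x:[3,17/2] y:[2,10/3] z:[10/3,6] -> hit [10/3,10/3] leaf, test {P1(miss), P4(miss)}
      N16 x:[7,8] y:[13/3,20/3] z:[7,41/3] -> miss, prune
  N14 x:[-5/2,23/2] y:[29/3,49/3] z:[4,44/3] -> hit [29/3,23/2], descend [9, 10]
    N9 x:[-5/2,8] y:[29/3,43/3] z:[10,44/3] -> miss, prune
    N10 x:[5,23/2] y:[11,49/3] z:[4,9] -> miss, prune

13 AABB tests over nodes [0, 4, 7, 5, 6, 15, 11, 2, 13, 16, 14, 9, 10]; 1 leaf entered; closest miss.

== RESULT ==
[0, 4, 7, 5, 6, 15, 11, 2, 13, 16, 14, 9, 10]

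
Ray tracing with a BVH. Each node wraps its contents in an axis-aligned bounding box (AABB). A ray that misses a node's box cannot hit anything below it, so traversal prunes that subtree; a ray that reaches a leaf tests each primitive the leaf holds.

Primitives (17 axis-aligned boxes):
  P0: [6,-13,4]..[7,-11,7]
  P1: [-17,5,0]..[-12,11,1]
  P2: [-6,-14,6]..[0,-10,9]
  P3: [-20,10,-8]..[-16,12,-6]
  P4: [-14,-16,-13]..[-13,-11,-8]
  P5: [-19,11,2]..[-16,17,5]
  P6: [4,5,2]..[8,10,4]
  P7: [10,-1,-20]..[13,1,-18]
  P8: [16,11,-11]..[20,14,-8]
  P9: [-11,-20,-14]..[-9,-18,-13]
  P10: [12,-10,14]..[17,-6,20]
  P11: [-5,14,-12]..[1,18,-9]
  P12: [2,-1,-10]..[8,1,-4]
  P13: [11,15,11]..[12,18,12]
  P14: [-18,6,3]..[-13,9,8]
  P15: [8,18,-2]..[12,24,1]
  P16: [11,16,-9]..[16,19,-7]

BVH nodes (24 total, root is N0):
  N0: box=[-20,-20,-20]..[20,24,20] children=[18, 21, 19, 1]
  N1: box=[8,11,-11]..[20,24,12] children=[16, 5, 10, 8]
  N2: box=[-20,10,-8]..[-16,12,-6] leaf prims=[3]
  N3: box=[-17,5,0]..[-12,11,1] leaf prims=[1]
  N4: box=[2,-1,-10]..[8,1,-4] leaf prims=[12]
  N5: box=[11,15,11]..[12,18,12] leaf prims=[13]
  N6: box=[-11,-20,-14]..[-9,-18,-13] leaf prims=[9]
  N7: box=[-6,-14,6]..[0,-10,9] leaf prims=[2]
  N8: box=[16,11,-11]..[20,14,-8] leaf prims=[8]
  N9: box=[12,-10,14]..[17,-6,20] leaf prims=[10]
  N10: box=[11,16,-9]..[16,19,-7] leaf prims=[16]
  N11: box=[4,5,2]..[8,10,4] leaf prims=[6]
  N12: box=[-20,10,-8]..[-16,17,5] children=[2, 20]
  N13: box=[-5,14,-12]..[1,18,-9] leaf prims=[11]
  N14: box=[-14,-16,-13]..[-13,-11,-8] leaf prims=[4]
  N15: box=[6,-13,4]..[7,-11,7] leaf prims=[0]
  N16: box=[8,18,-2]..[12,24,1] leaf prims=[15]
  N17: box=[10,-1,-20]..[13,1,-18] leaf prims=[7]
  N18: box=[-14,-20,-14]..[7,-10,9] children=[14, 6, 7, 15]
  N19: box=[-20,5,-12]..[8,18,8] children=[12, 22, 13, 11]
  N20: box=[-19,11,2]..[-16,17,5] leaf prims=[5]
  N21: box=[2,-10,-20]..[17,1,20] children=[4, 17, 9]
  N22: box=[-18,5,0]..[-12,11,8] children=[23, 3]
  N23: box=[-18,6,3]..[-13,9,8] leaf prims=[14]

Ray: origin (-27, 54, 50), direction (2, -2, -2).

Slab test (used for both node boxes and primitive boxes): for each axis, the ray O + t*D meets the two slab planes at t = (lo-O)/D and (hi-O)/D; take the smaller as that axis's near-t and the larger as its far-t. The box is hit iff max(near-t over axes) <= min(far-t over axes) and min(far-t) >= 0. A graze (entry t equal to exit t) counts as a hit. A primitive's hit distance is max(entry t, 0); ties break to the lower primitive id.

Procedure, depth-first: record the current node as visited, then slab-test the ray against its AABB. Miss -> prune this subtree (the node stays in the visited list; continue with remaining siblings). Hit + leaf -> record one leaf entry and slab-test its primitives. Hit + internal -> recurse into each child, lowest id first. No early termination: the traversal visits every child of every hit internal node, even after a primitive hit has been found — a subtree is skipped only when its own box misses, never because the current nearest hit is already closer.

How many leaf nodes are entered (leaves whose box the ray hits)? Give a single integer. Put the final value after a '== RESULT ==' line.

Walk:
N0 x:[7/2,47/2] y:[15,37] z:[15,35] -> hit [15,47/2], descend [1, 18, 19, 21]
  N1 x:[35/2,47/2] y:[15,43/2] z:[19,61/2] -> hit [19,43/2], descend [5, 8, 10, 16]
    N5 x:[19,39/2] y:[18,39/2] z:[19,39/2] -> hit [19,39/2] leaf, test {P13@t=19}
    N8 x:[43/2,47/2] y:[20,43/2] z:[29,61/2] -> miss, prune
    N10 x:[19,43/2] y:[35/2,19] z:[57/2,59/2] -> miss, prune
    N16 x:[35/2,39/2] y:[15,18] z:[49/2,26] -> miss, prune
  N18 x:[13/2,17] y:[32,37] z:[41/2,32] -> miss, prune
  N19 x:[7/2,35/2] y:[18,49/2] z:[21,31] -> miss, prune
  N21 x:[29/2,22] y:[53/2,32] z:[15,35] -> miss, prune

order=[0, 1, 5, 8, 10, 16, 18, 19, 21]  |boxes|=9  |leaves|=1  hit=P13

== RESULT ==
1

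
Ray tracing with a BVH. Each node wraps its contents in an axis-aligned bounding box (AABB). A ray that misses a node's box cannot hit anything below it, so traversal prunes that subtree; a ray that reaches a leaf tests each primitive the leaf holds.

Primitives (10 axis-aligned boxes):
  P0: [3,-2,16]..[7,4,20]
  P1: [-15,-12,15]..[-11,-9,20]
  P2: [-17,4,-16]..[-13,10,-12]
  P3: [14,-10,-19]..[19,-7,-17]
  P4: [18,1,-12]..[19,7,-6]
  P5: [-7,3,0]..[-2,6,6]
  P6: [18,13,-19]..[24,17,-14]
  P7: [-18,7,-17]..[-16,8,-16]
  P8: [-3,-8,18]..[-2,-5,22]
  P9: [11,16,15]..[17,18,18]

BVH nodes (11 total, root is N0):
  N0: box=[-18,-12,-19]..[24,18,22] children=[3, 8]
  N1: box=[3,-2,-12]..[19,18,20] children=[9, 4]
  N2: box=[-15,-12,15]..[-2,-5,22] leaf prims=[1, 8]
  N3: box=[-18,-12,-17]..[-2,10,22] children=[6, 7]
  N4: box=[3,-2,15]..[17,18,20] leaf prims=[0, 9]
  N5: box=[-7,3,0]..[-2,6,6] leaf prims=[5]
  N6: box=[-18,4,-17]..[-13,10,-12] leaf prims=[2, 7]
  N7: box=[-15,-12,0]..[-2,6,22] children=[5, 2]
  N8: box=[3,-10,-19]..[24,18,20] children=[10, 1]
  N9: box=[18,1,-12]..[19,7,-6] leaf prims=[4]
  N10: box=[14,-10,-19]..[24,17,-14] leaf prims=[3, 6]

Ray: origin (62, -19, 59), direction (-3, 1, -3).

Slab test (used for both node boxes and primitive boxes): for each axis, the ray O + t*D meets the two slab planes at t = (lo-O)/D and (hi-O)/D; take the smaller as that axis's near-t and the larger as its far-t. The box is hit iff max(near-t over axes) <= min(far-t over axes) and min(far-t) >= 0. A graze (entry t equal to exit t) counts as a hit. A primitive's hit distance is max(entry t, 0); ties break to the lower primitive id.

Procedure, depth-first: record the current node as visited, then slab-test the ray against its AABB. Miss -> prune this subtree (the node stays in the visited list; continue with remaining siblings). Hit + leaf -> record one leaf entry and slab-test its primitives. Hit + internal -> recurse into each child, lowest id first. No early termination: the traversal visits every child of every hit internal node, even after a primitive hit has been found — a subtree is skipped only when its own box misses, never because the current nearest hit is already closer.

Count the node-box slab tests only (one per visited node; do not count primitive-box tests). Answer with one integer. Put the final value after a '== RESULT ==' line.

Walk:
N0 x:[38/3,80/3] y:[7,37] z:[37/3,26] -> hit [38/3,26], descend [3, 8]
  N3 x:[64/3,80/3] y:[7,29] z:[37/3,76/3] -> hit [64/3,76/3], descend [6, 7]
    N6 x:[25,80/3] y:[23,29] z:[71/3,76/3] -> hit [25,76/3] leaf, test {P2@t=25, P7(miss)}
    N7 x:[64/3,77/3] y:[7,25] z:[37/3,59/3] -> miss, prune
  N8 x:[38/3,59/3] y:[9,37] z:[13,26] -> hit [13,59/3], descend [1, 10]
    N1 x:[43/3,59/3] y:[17,37] z:[13,71/3] -> hit [17,59/3], descend [4, 9]
      N4 x:[15,59/3] y:[17,37] z:[13,44/3] -> miss, prune
      N9 x:[43/3,44/3] y:[20,26] z:[65/3,71/3] -> miss, prune
    N10 x:[38/3,16] y:[9,36] z:[73/3,26] -> miss, prune

Visited [0, 3, 6, 7, 8, 1, 4, 9, 10]. Tests: 9 box, 1 leaf. Nearest: P2.

== RESULT ==
9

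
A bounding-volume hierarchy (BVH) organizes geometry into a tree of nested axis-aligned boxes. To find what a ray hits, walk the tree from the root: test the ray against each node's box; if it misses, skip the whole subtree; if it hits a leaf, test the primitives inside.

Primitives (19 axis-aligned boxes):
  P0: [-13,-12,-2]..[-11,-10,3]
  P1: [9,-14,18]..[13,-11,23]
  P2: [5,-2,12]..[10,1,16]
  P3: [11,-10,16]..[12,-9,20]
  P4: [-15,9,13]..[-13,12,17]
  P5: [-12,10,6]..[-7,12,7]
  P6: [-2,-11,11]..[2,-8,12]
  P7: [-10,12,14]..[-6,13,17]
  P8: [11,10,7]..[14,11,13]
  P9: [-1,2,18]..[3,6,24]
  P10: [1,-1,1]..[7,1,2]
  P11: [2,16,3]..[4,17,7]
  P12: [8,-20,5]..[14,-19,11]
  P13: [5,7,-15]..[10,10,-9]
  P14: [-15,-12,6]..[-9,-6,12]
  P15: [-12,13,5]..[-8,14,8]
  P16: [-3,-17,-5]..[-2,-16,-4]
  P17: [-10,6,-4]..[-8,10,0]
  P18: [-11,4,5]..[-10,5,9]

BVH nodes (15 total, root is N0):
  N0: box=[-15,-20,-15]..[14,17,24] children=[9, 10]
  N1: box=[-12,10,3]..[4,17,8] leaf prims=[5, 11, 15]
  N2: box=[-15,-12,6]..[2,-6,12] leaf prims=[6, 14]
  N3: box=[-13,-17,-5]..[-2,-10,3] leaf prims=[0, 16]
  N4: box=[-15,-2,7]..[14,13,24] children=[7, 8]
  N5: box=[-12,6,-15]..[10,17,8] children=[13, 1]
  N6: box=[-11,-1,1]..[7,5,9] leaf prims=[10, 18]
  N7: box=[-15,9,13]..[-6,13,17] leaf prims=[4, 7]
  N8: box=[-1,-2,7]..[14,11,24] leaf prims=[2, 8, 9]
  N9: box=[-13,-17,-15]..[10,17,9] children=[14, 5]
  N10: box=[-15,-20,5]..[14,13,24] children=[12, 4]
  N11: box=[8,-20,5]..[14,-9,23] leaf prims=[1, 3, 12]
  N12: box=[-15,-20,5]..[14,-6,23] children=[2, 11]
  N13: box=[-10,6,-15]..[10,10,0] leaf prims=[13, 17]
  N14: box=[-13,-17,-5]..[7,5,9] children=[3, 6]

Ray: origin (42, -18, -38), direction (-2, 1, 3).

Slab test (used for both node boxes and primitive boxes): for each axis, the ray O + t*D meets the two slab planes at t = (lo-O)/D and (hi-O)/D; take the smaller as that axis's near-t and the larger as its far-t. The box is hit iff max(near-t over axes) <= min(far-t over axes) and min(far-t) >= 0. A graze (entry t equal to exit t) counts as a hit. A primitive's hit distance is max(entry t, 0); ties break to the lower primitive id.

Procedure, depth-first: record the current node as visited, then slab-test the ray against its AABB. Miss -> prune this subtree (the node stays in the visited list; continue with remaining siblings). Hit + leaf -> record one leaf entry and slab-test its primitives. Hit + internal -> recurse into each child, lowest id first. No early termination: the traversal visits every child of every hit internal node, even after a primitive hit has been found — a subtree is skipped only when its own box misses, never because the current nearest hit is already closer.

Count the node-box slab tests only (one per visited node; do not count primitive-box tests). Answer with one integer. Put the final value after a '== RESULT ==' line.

Trace the traversal:
N0 x:[14,57/2] y:[-2,35] z:[23/3,62/3] -> hit [14,62/3], descend [9, 10]
  N9 x:[16,55/2] y:[1,35] z:[23/3,47/3] -> miss, prune
  N10 x:[14,57/2] y:[-2,31] z:[43/3,62/3] -> hit [43/3,62/3], descend [4, 12]
    N4 x:[14,57/2] y:[16,31] z:[15,62/3] -> hit [16,62/3], descend [7, 8]
      N7 x:[24,57/2] y:[27,31] z:[17,55/3] -> miss, prune
      N8 x:[14,43/2] y:[16,29] z:[15,62/3] -> hit [16,62/3] leaf, test {P2@t=50/3, P8(miss), P9@t=20}
    N12 x:[14,57/2] y:[-2,12] z:[43/3,61/3] -> miss, prune

7 AABB tests over nodes [0, 9, 10, 4, 7, 8, 12]; 1 leaf entered; closest P2.

== RESULT ==
7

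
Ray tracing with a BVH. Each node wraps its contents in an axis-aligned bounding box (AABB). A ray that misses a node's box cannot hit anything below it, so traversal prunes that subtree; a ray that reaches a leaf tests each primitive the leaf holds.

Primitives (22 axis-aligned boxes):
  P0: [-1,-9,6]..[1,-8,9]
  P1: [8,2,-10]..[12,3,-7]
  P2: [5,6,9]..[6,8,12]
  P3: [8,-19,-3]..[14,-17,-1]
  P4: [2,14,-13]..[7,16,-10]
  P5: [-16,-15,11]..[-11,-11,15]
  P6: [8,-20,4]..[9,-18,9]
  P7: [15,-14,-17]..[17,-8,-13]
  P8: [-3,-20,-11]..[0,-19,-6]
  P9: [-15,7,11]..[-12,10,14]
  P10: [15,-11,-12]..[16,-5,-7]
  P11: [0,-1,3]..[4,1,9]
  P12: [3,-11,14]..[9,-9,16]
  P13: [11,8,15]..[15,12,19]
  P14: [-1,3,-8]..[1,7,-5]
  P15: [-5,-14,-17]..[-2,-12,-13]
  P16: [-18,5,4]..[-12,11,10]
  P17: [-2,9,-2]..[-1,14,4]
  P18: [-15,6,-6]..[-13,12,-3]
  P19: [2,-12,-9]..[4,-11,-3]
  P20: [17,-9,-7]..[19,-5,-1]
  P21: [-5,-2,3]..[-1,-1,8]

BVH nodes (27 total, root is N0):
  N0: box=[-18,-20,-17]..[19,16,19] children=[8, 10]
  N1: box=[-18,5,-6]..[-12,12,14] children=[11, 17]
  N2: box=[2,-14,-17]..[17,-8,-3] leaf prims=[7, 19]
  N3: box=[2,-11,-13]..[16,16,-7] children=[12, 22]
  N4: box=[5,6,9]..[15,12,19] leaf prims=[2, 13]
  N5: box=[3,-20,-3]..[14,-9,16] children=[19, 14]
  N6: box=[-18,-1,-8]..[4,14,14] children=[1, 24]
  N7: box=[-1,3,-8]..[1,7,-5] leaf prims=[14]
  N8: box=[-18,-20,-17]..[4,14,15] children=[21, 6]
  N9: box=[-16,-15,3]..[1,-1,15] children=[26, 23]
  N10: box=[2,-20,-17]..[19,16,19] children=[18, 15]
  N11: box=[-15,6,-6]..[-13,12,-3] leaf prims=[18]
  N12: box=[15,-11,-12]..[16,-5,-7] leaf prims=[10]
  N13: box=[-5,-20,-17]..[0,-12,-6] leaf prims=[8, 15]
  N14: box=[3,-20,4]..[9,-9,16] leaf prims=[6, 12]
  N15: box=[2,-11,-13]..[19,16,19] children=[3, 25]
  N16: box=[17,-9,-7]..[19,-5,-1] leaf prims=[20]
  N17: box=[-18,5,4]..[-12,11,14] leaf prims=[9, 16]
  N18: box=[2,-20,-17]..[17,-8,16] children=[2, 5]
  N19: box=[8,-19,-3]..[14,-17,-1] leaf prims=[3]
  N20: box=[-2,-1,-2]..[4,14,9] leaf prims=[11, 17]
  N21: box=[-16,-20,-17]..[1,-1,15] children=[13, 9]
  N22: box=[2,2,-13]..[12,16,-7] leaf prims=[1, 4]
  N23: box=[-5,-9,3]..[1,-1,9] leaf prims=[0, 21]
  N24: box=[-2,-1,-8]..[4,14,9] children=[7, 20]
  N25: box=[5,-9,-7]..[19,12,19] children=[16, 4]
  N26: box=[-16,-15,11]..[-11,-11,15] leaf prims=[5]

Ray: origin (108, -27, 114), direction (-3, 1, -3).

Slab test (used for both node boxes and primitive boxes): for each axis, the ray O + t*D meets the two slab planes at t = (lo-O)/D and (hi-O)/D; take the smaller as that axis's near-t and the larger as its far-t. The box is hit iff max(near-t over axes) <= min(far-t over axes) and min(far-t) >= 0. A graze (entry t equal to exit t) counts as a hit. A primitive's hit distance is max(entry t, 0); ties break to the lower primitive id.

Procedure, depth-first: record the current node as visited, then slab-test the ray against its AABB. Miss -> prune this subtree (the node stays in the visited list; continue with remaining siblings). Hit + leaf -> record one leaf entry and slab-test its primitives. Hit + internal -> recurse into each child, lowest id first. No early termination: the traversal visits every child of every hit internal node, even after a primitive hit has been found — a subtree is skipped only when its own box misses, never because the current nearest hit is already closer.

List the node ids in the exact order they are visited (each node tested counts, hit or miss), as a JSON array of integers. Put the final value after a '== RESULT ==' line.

Walk:
N0 x:[89/3,42] y:[7,43] z:[95/3,131/3] -> hit [95/3,42], descend [8, 10]
  N8 x:[104/3,42] y:[7,41] z:[33,131/3] -> hit [104/3,41], descend [6, 21]
    N6 x:[104/3,42] y:[26,41] z:[100/3,122/3] -> hit [104/3,122/3], descend [1, 24]
      N1 x:[40,42] y:[32,39] z:[100/3,40] -> miss, prune
      N24 x:[104/3,110/3] y:[26,41] z:[35,122/3] -> hit [35,110/3], descend [7, 20]
        N7 x:[107/3,109/3] y:[30,34] z:[119/3,122/3] -> miss, prune
        N20 x:[104/3,110/3] y:[26,41] z:[35,116/3] -> hit [35,110/3] leaf, test {P11(miss), P17@t=110/3}
    N21 x:[107/3,124/3] y:[7,26] z:[33,131/3] -> miss, prune
  N10 x:[89/3,106/3] y:[7,43] z:[95/3,131/3] -> hit [95/3,106/3], descend [15, 18]
    N15 x:[89/3,106/3] y:[16,43] z:[95/3,127/3] -> hit [95/3,106/3], descend [3, 25]
      N3 x:[92/3,106/3] y:[16,43] z:[121/3,127/3] -> miss, prune
      N25 x:[89/3,103/3] y:[18,39] z:[95/3,121/3] -> hit [95/3,103/3], descend [4, 16]
        N4 x:[31,103/3] y:[33,39] z:[95/3,35] -> hit [33,103/3] leaf, test {P2@t=34, P13(miss)}
        N16 x:[89/3,91/3] y:[18,22] z:[115/3,121/3] -> miss, prune
    N18 x:[91/3,106/3] y:[7,19] z:[98/3,131/3] -> miss, prune

15 AABB tests over nodes [0, 8, 6, 1, 24, 7, 20, 21, 10, 15, 3, 25, 4, 16, 18]; 2 leaves entered; closest P2.

== RESULT ==
[0, 8, 6, 1, 24, 7, 20, 21, 10, 15, 3, 25, 4, 16, 18]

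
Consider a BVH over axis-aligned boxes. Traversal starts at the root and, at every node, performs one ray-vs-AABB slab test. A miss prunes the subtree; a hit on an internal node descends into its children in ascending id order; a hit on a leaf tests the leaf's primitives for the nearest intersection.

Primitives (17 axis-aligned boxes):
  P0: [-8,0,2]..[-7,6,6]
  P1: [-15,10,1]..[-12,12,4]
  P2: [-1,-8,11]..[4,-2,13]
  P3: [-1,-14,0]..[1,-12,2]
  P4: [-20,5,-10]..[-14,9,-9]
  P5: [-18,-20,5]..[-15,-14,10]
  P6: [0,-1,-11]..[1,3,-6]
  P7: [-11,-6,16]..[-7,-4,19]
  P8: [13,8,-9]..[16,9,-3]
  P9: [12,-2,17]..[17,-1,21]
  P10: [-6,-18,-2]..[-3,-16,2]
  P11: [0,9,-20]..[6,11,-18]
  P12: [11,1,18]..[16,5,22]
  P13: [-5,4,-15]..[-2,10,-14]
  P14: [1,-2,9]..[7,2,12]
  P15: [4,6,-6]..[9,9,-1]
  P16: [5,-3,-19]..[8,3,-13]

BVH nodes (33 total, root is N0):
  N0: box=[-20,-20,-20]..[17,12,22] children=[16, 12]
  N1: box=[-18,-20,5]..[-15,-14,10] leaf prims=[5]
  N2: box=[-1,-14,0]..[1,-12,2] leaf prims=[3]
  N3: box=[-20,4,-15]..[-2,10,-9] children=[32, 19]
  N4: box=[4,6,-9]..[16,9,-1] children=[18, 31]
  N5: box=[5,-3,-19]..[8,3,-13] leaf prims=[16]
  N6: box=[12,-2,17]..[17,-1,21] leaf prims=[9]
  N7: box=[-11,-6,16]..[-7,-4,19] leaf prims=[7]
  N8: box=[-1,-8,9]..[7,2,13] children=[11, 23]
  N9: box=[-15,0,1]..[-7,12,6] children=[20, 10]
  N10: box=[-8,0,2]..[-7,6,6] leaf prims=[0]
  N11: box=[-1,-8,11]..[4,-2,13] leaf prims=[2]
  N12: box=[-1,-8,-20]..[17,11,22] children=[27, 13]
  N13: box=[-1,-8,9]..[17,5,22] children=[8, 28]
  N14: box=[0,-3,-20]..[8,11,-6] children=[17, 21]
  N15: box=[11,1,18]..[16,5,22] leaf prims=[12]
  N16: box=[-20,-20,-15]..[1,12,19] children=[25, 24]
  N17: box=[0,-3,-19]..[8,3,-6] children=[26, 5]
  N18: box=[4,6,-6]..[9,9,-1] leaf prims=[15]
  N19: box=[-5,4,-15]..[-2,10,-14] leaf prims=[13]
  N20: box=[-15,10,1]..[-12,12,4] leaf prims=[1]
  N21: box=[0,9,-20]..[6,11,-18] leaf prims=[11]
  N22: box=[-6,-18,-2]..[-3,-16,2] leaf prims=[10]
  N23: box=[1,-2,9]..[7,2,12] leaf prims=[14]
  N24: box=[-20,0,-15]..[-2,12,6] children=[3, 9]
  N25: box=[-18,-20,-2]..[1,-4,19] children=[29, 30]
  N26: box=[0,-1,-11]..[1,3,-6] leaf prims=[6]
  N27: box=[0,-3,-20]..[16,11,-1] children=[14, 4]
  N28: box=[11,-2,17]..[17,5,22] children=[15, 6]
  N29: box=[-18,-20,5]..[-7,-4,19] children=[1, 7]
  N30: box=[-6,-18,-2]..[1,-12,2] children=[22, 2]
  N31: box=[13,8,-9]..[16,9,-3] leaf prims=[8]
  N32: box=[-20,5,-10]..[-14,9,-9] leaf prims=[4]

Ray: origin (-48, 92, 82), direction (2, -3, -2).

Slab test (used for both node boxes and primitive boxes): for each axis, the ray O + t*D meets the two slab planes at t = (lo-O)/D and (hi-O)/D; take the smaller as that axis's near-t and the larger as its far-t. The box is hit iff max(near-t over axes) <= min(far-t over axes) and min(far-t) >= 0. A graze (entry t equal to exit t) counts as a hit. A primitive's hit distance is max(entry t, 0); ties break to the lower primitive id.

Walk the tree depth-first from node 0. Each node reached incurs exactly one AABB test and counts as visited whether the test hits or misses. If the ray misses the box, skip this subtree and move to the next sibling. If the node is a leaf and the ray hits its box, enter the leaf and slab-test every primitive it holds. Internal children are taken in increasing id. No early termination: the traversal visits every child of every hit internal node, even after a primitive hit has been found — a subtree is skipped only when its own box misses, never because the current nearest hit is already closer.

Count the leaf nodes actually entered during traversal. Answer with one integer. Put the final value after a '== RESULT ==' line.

Traverse from the root:
N0 x:[14,65/2] y:[80/3,112/3] z:[30,51] -> hit [30,65/2], descend [12, 16]
  N12 x:[47/2,65/2] y:[27,100/3] z:[30,51] -> hit [30,65/2], descend [13, 27]
    N13 x:[47/2,65/2] y:[29,100/3] z:[30,73/2] -> hit [30,65/2], descend [8, 28]
      N8 x:[47/2,55/2] y:[30,100/3] z:[69/2,73/2] -> miss, prune
      N28 x:[59/2,65/2] y:[29,94/3] z:[30,65/2] -> hit [30,94/3], descend [6, 15]
        N6 x:[30,65/2] y:[31,94/3] z:[61/2,65/2] -> hit [31,94/3] leaf, test {P9@t=31}
        N15 x:[59/2,32] y:[29,91/3] z:[30,32] -> hit [30,91/3] leaf, test {P12@t=30}
    N27 x:[24,32] y:[27,95/3] z:[83/2,51] -> miss, prune
  N16 x:[14,49/2] y:[80/3,112/3] z:[63/2,97/2] -> miss, prune

9 AABB tests over nodes [0, 12, 13, 8, 28, 6, 15, 27, 16]; 2 leaves entered; closest P12.

== RESULT ==
2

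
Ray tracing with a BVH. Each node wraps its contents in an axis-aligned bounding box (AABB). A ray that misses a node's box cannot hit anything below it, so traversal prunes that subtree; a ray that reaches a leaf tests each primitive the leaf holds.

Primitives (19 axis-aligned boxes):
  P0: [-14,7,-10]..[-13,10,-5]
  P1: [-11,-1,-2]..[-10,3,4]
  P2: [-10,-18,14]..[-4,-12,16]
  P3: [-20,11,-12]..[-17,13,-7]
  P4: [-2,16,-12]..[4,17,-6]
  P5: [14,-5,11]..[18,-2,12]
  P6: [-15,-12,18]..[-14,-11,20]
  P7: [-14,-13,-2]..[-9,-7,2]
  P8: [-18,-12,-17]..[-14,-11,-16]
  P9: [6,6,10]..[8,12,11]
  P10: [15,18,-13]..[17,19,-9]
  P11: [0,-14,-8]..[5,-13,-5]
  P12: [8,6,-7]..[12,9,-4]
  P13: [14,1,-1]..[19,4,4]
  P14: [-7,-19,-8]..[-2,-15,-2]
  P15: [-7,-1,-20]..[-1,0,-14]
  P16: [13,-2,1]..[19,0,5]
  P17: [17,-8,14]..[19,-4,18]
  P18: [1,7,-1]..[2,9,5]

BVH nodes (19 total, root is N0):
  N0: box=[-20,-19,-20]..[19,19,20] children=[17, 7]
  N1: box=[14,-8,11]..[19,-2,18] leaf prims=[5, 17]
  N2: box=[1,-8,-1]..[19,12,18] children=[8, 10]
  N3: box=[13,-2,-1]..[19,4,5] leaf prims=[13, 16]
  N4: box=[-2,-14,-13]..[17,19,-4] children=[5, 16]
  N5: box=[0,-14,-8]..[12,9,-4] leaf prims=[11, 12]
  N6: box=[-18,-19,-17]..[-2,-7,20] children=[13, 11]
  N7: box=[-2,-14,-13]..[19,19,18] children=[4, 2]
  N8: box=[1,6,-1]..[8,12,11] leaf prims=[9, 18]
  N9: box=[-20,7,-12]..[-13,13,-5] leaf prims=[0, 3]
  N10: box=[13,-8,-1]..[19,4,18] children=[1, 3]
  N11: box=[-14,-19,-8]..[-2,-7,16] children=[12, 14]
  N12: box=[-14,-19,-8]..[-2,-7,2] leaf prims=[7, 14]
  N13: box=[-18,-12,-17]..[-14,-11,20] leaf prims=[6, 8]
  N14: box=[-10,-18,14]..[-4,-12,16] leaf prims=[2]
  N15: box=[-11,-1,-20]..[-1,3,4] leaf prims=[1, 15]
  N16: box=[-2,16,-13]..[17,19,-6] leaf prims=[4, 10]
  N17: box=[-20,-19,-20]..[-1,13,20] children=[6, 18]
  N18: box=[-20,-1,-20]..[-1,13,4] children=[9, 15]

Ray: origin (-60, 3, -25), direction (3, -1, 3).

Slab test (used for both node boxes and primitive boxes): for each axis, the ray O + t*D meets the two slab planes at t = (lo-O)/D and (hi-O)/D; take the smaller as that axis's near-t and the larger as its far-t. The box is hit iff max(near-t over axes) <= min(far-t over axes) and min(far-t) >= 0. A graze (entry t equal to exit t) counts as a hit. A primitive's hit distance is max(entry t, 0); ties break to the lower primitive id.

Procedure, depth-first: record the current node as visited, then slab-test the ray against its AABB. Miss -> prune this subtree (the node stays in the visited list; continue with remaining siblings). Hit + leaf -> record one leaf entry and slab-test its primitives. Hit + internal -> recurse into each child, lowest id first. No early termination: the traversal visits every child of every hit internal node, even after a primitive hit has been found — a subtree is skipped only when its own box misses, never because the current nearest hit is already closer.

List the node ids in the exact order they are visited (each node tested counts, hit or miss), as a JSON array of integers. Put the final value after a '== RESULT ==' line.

Walk:
N0 x:[40/3,79/3] y:[-16,22] z:[5/3,15] -> hit [40/3,15], descend [7, 17]
  N7 x:[58/3,79/3] y:[-16,17] z:[4,43/3] -> miss, prune
  N17 x:[40/3,59/3] y:[-10,22] z:[5/3,15] -> hit [40/3,15], descend [6, 18]
    N6 x:[14,58/3] y:[10,22] z:[8/3,15] -> hit [14,15], descend [11, 13]
      N11 x:[46/3,58/3] y:[10,22] z:[17/3,41/3] -> miss, prune
      N13 x:[14,46/3] y:[14,15] z:[8/3,15] -> hit [14,15] leaf, test {P6@t=15, P8(miss)}
    N18 x:[40/3,59/3] y:[-10,4] z:[5/3,29/3] -> miss, prune

7 AABB tests over nodes [0, 7, 17, 6, 11, 13, 18]; 1 leaf entered; closest P6.

== RESULT ==
[0, 7, 17, 6, 11, 13, 18]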